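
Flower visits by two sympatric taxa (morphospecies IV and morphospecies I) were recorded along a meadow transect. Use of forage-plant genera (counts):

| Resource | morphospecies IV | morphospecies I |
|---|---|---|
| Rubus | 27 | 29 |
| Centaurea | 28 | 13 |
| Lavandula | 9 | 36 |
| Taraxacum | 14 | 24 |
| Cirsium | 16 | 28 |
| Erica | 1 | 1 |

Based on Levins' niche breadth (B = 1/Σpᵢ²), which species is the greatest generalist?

morphospecies I

Proportions for morphospecies IV (n=95): 27/95=0.2842, 28/95=0.2947, 9/95=0.0947, 14/95=0.1474, 16/95=0.1684, 1/95=0.0105
Proportions for morphospecies I (n=131): 29/131=0.2214, 13/131=0.0992, 36/131=0.2748, 24/131=0.1832, 28/131=0.2137, 1/131=0.0076
Σp_IVᵢ² = 0.2842² + 0.2947² + 0.0947² + 0.1474² + 0.1684² + 0.0105² = 0.080770 + 0.086848 + 0.008968 + 0.021727 + 0.028359 + 0.000110 = 0.226782
B_IV = 1 / 0.226782 = 4.4095
Σp_Iᵢ² = 0.2214² + 0.0992² + 0.2748² + 0.1832² + 0.2137² + 0.0076² = 0.049018 + 0.009841 + 0.075515 + 0.033562 + 0.045668 + 0.000058 = 0.213662
B_I = 1 / 0.213662 = 4.6803
Highest B → broadest niche (most generalist): morphospecies I (B = 4.68).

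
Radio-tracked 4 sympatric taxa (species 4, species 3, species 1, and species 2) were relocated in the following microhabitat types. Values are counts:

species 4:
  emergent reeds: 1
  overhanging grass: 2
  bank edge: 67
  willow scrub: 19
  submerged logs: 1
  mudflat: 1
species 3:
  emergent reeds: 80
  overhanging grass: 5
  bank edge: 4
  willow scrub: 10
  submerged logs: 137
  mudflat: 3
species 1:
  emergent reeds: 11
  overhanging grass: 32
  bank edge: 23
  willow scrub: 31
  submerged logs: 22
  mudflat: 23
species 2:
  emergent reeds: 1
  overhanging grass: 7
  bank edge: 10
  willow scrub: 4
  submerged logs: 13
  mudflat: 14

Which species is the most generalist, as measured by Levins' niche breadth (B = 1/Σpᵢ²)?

Proportions for species 4 (n=91): 1/91=0.0110, 2/91=0.0220, 67/91=0.7363, 19/91=0.2088, 1/91=0.0110, 1/91=0.0110
Proportions for species 3 (n=239): 80/239=0.3347, 5/239=0.0209, 4/239=0.0167, 10/239=0.0418, 137/239=0.5732, 3/239=0.0126
Proportions for species 1 (n=142): 11/142=0.0775, 32/142=0.2254, 23/142=0.1620, 31/142=0.2183, 22/142=0.1549, 23/142=0.1620
Proportions for species 2 (n=49): 1/49=0.0204, 7/49=0.1429, 10/49=0.2041, 4/49=0.0816, 13/49=0.2653, 14/49=0.2857
Σp_4ᵢ² = 0.0110² + 0.0220² + 0.7363² + 0.2088² + 0.0110² + 0.0110² = 0.000121 + 0.000484 + 0.542138 + 0.043597 + 0.000121 + 0.000121 = 0.586582
B_4 = 1 / 0.586582 = 1.7048
Σp_3ᵢ² = 0.3347² + 0.0209² + 0.0167² + 0.0418² + 0.5732² + 0.0126² = 0.112024 + 0.000437 + 0.000279 + 0.001747 + 0.328558 + 0.000159 = 0.443204
B_3 = 1 / 0.443204 = 2.2563
Σp_1ᵢ² = 0.0775² + 0.2254² + 0.1620² + 0.2183² + 0.1549² + 0.1620² = 0.006006 + 0.050805 + 0.026244 + 0.047655 + 0.023994 + 0.026244 = 0.180948
B_1 = 1 / 0.180948 = 5.5264
Σp_2ᵢ² = 0.0204² + 0.1429² + 0.2041² + 0.0816² + 0.2653² + 0.2857² = 0.000416 + 0.020420 + 0.041657 + 0.006659 + 0.070384 + 0.081624 = 0.221160
B_2 = 1 / 0.221160 = 4.5216
Highest B → broadest niche (most generalist): species 1 (B = 5.53).

species 1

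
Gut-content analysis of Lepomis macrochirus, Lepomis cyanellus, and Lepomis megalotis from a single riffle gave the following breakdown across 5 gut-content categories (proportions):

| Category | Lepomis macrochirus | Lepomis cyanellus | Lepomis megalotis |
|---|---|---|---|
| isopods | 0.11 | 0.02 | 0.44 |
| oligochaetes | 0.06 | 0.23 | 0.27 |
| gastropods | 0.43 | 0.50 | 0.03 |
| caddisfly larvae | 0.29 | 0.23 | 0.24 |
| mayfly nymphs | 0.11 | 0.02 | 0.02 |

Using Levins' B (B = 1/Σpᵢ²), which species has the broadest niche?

Σp_macrᵢ² = 0.11² + 0.06² + 0.43² + 0.29² + 0.11² = 0.0121 + 0.0036 + 0.1849 + 0.0841 + 0.0121 = 0.2968
B_macr = 1 / 0.2968 = 3.3693
Σp_cyanᵢ² = 0.02² + 0.23² + 0.50² + 0.23² + 0.02² = 0.0004 + 0.0529 + 0.2500 + 0.0529 + 0.0004 = 0.3566
B_cyan = 1 / 0.3566 = 2.8043
Σp_megaᵢ² = 0.44² + 0.27² + 0.03² + 0.24² + 0.02² = 0.1936 + 0.0729 + 0.0009 + 0.0576 + 0.0004 = 0.3254
B_mega = 1 / 0.3254 = 3.0731
Highest B → broadest niche (most generalist): Lepomis macrochirus (B = 3.37).

Lepomis macrochirus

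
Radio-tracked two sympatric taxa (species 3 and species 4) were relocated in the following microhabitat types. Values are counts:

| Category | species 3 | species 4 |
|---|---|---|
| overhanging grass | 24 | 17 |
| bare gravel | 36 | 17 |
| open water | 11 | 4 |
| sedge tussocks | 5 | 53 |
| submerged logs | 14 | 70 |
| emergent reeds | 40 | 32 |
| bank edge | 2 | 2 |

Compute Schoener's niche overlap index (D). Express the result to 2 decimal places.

0.51

Proportions for species 3 (n=132): 24/132=0.1818, 36/132=0.2727, 11/132=0.0833, 5/132=0.0379, 14/132=0.1061, 40/132=0.3030, 2/132=0.0152
Proportions for species 4 (n=195): 17/195=0.0872, 17/195=0.0872, 4/195=0.0205, 53/195=0.2718, 70/195=0.3590, 32/195=0.1641, 2/195=0.0103
Σ|p₁ᵢ − p₂ᵢ| = 0.0946 + 0.1855 + 0.0628 + 0.2339 + 0.2529 + 0.1389 + 0.0049 = 0.9735
D = 1 − ½ × 0.9735 = 1 − 0.48675 = 0.51325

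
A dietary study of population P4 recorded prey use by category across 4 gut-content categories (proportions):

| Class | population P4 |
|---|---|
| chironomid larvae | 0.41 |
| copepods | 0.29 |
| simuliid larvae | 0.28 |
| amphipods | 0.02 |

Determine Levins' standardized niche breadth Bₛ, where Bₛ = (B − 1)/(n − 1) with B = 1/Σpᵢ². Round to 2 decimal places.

0.67

Σpᵢ² = 0.41² + 0.29² + 0.28² + 0.02² = 0.1681 + 0.0841 + 0.0784 + 0.0004 = 0.3310
B = 1 / 0.3310 = 3.0211
Bₛ = (B − 1)/(n − 1) = (3.0211 − 1)/(4 − 1) = 2.0211/3 = 0.6737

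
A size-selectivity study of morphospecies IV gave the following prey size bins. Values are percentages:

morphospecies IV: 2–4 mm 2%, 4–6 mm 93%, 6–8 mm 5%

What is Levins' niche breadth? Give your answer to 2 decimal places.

1.15

Convert percentages to proportions (divide by 100).
Σpᵢ² = 0.02² + 0.93² + 0.05² = 0.0004 + 0.8649 + 0.0025 = 0.8678
B = 1 / 0.8678 = 1.1523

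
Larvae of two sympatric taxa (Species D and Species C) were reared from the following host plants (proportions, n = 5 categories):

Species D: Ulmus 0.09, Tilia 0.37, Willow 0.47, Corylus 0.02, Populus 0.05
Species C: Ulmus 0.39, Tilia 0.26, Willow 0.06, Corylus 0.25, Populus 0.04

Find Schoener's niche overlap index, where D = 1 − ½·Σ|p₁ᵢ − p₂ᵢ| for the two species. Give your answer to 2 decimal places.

Σ|p₁ᵢ − p₂ᵢ| = 0.30 + 0.11 + 0.41 + 0.23 + 0.01 = 1.06
D = 1 − ½ × 1.06 = 1 − 0.530 = 0.4700

0.47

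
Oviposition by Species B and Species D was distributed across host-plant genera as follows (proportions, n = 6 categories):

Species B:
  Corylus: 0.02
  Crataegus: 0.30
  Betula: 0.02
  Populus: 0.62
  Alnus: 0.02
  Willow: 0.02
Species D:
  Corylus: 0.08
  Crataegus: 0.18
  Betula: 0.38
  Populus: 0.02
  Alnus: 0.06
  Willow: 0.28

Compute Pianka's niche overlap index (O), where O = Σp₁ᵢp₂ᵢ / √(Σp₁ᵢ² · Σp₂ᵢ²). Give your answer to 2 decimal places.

Σ p₁ᵢp₂ᵢ = 0.0016 + 0.0540 + 0.0076 + 0.0124 + 0.0012 + 0.0056 = 0.0824
Σp_1ᵢ² = 0.02² + 0.30² + 0.02² + 0.62² + 0.02² + 0.02² = 0.0004 + 0.0900 + 0.0004 + 0.3844 + 0.0004 + 0.0004 = 0.4760
Σp_2ᵢ² = 0.08² + 0.18² + 0.38² + 0.02² + 0.06² + 0.28² = 0.0064 + 0.0324 + 0.1444 + 0.0004 + 0.0036 + 0.0784 = 0.2656
O = 0.0824 / √(0.4760 × 0.2656) = 0.0824 / 0.35556 = 0.2317

0.23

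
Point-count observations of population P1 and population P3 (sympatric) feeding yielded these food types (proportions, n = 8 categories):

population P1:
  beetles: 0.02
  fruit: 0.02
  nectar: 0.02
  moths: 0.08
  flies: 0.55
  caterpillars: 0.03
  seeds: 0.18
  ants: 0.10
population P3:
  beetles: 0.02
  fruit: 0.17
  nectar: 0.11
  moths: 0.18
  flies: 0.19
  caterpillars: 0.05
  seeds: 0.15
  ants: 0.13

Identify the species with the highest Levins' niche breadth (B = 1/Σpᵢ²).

population P3

Σp_P1ᵢ² = 0.02² + 0.02² + 0.02² + 0.08² + 0.55² + 0.03² + 0.18² + 0.10² = 0.0004 + 0.0004 + 0.0004 + 0.0064 + 0.3025 + 0.0009 + 0.0324 + 0.0100 = 0.3534
B_P1 = 1 / 0.3534 = 2.8297
Σp_P3ᵢ² = 0.02² + 0.17² + 0.11² + 0.18² + 0.19² + 0.05² + 0.15² + 0.13² = 0.0004 + 0.0289 + 0.0121 + 0.0324 + 0.0361 + 0.0025 + 0.0225 + 0.0169 = 0.1518
B_P3 = 1 / 0.1518 = 6.5876
Highest B → broadest niche (most generalist): population P3 (B = 6.59).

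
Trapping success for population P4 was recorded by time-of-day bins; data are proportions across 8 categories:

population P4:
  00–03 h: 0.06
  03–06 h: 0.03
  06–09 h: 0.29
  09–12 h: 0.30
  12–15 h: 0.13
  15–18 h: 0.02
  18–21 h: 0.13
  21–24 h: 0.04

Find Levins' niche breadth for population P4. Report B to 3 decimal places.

4.664

Σpᵢ² = 0.06² + 0.03² + 0.29² + 0.30² + 0.13² + 0.02² + 0.13² + 0.04² = 0.0036 + 0.0009 + 0.0841 + 0.0900 + 0.0169 + 0.0004 + 0.0169 + 0.0016 = 0.2144
B = 1 / 0.2144 = 4.66418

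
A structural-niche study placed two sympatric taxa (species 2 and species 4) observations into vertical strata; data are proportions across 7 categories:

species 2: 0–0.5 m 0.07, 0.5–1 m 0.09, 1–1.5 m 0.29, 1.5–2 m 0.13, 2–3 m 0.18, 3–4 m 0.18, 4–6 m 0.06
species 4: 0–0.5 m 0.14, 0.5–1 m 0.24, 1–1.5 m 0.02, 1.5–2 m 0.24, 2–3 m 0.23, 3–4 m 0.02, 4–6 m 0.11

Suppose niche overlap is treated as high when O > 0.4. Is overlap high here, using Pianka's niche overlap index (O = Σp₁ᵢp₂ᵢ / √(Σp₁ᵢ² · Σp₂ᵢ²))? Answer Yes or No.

Σ p₁ᵢp₂ᵢ = 0.0098 + 0.0216 + 0.0058 + 0.0312 + 0.0414 + 0.0036 + 0.0066 = 0.1200
Σp_1ᵢ² = 0.07² + 0.09² + 0.29² + 0.13² + 0.18² + 0.18² + 0.06² = 0.0049 + 0.0081 + 0.0841 + 0.0169 + 0.0324 + 0.0324 + 0.0036 = 0.1824
Σp_2ᵢ² = 0.14² + 0.24² + 0.02² + 0.24² + 0.23² + 0.02² + 0.11² = 0.0196 + 0.0576 + 0.0004 + 0.0576 + 0.0529 + 0.0004 + 0.0121 = 0.2006
O = 0.1200 / √(0.1824 × 0.2006) = 0.1200 / 0.19128 = 0.6274
O = 0.6274 > 0.4 → Yes.

Yes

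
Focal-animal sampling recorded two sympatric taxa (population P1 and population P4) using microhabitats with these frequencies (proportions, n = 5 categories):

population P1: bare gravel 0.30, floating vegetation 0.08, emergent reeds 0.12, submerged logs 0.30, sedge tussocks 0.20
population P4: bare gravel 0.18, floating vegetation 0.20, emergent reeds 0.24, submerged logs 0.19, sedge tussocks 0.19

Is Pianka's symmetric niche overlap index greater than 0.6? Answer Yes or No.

Σ p₁ᵢp₂ᵢ = 0.0540 + 0.0160 + 0.0288 + 0.0570 + 0.0380 = 0.1938
Σp_1ᵢ² = 0.30² + 0.08² + 0.12² + 0.30² + 0.20² = 0.0900 + 0.0064 + 0.0144 + 0.0900 + 0.0400 = 0.2408
Σp_2ᵢ² = 0.18² + 0.20² + 0.24² + 0.19² + 0.19² = 0.0324 + 0.0400 + 0.0576 + 0.0361 + 0.0361 = 0.2022
O = 0.1938 / √(0.2408 × 0.2022) = 0.1938 / 0.22066 = 0.8783
O = 0.8783 > 0.6 → Yes.

Yes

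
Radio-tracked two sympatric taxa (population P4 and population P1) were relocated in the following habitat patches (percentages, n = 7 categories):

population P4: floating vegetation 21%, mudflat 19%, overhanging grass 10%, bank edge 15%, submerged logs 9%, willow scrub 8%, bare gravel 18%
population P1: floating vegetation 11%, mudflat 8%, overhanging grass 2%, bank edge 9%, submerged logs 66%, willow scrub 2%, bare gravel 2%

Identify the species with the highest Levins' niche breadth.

population P4

Convert percentages to proportions (divide by 100).
Σp_P4ᵢ² = 0.21² + 0.19² + 0.10² + 0.15² + 0.09² + 0.08² + 0.18² = 0.0441 + 0.0361 + 0.0100 + 0.0225 + 0.0081 + 0.0064 + 0.0324 = 0.1596
B_P4 = 1 / 0.1596 = 6.2657
Σp_P1ᵢ² = 0.11² + 0.08² + 0.02² + 0.09² + 0.66² + 0.02² + 0.02² = 0.0121 + 0.0064 + 0.0004 + 0.0081 + 0.4356 + 0.0004 + 0.0004 = 0.4634
B_P1 = 1 / 0.4634 = 2.1580
Highest B → broadest niche (most generalist): population P4 (B = 6.27).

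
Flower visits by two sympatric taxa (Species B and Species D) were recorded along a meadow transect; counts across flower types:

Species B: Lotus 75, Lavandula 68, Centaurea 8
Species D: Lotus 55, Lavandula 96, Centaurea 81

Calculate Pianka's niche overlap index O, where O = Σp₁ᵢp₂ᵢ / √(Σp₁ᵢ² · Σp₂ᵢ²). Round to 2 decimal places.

0.81

Proportions for Species B (n=151): 75/151=0.4967, 68/151=0.4503, 8/151=0.0530
Proportions for Species D (n=232): 55/232=0.2371, 96/232=0.4138, 81/232=0.3491
Σ p₁ᵢp₂ᵢ = 0.117768 + 0.186334 + 0.018502 = 0.322604
Σp_1ᵢ² = 0.4967² + 0.4503² + 0.0530² = 0.246711 + 0.202770 + 0.002809 = 0.452290
Σp_2ᵢ² = 0.2371² + 0.4138² + 0.3491² = 0.056216 + 0.171230 + 0.121871 = 0.349317
O = 0.322604 / √(0.452290 × 0.349317) = 0.322604 / 0.3974828 = 0.8116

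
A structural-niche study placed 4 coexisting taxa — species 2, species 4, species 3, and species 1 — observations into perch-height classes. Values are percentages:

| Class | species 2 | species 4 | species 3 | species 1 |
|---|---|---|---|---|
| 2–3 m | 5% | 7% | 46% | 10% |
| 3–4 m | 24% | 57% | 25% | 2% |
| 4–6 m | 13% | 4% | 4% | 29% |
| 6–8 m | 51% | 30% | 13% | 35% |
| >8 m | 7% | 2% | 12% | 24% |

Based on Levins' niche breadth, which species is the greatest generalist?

Convert percentages to proportions (divide by 100).
Σp_2ᵢ² = 0.05² + 0.24² + 0.13² + 0.51² + 0.07² = 0.0025 + 0.0576 + 0.0169 + 0.2601 + 0.0049 = 0.3420
B_2 = 1 / 0.3420 = 2.9240
Σp_4ᵢ² = 0.07² + 0.57² + 0.04² + 0.30² + 0.02² = 0.0049 + 0.3249 + 0.0016 + 0.0900 + 0.0004 = 0.4218
B_4 = 1 / 0.4218 = 2.3708
Σp_3ᵢ² = 0.46² + 0.25² + 0.04² + 0.13² + 0.12² = 0.2116 + 0.0625 + 0.0016 + 0.0169 + 0.0144 = 0.3070
B_3 = 1 / 0.3070 = 3.2573
Σp_1ᵢ² = 0.10² + 0.02² + 0.29² + 0.35² + 0.24² = 0.0100 + 0.0004 + 0.0841 + 0.1225 + 0.0576 = 0.2746
B_1 = 1 / 0.2746 = 3.6417
Highest B → broadest niche (most generalist): species 1 (B = 3.64).

species 1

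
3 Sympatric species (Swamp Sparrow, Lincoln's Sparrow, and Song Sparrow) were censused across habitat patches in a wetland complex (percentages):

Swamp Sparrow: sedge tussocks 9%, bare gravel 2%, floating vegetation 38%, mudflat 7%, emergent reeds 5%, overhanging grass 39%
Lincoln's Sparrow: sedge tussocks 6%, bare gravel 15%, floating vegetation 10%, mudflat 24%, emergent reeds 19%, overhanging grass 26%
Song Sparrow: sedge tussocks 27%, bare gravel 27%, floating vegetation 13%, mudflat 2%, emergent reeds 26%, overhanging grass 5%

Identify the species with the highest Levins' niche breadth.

Lincoln's Sparrow

Convert percentages to proportions (divide by 100).
Σp_Swamᵢ² = 0.09² + 0.02² + 0.38² + 0.07² + 0.05² + 0.39² = 0.0081 + 0.0004 + 0.1444 + 0.0049 + 0.0025 + 0.1521 = 0.3124
B_Swam = 1 / 0.3124 = 3.2010
Σp_Lincᵢ² = 0.06² + 0.15² + 0.10² + 0.24² + 0.19² + 0.26² = 0.0036 + 0.0225 + 0.0100 + 0.0576 + 0.0361 + 0.0676 = 0.1974
B_Linc = 1 / 0.1974 = 5.0659
Σp_Songᵢ² = 0.27² + 0.27² + 0.13² + 0.02² + 0.26² + 0.05² = 0.0729 + 0.0729 + 0.0169 + 0.0004 + 0.0676 + 0.0025 = 0.2332
B_Song = 1 / 0.2332 = 4.2882
Highest B → broadest niche (most generalist): Lincoln's Sparrow (B = 5.07).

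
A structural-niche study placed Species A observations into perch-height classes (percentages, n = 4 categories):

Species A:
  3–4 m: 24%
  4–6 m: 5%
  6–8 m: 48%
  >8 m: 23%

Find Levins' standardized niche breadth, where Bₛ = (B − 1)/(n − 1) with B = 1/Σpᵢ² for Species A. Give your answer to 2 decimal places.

0.64

Convert percentages to proportions (divide by 100).
Σpᵢ² = 0.24² + 0.05² + 0.48² + 0.23² = 0.0576 + 0.0025 + 0.2304 + 0.0529 = 0.3434
B = 1 / 0.3434 = 2.9121
Bₛ = (B − 1)/(n − 1) = (2.9121 − 1)/(4 − 1) = 1.9121/3 = 0.6374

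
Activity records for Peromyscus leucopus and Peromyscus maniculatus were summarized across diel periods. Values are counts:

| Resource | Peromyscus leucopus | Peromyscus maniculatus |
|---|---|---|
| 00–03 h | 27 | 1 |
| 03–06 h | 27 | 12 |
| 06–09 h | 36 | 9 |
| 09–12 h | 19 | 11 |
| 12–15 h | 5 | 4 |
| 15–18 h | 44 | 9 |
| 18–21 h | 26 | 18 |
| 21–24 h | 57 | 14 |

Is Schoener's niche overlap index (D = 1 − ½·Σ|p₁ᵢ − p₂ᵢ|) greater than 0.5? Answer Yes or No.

Yes

Proportions for Peromyscus leucopus (n=241): 27/241=0.1120, 27/241=0.1120, 36/241=0.1494, 19/241=0.0788, 5/241=0.0207, 44/241=0.1826, 26/241=0.1079, 57/241=0.2365
Proportions for Peromyscus maniculatus (n=78): 1/78=0.0128, 12/78=0.1538, 9/78=0.1154, 11/78=0.1410, 4/78=0.0513, 9/78=0.1154, 18/78=0.2308, 14/78=0.1795
Σ|p₁ᵢ − p₂ᵢ| = 0.0992 + 0.0418 + 0.0340 + 0.0622 + 0.0306 + 0.0672 + 0.1229 + 0.0570 = 0.5149
D = 1 − ½ × 0.5149 = 1 − 0.25745 = 0.74255
D = 0.74255 > 0.5 → Yes.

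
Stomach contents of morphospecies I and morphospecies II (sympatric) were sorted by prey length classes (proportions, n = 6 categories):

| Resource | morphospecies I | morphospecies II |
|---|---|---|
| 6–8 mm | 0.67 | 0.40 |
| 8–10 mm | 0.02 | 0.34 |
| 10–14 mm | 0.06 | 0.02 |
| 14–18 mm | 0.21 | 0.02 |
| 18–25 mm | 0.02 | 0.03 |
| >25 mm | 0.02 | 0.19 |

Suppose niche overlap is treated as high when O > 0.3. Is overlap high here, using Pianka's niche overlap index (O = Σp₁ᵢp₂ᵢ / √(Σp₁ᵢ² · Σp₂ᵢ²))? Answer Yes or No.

Σ p₁ᵢp₂ᵢ = 0.2680 + 0.0068 + 0.0012 + 0.0042 + 0.0006 + 0.0038 = 0.2846
Σp_1ᵢ² = 0.67² + 0.02² + 0.06² + 0.21² + 0.02² + 0.02² = 0.4489 + 0.0004 + 0.0036 + 0.0441 + 0.0004 + 0.0004 = 0.4978
Σp_2ᵢ² = 0.40² + 0.34² + 0.02² + 0.02² + 0.03² + 0.19² = 0.1600 + 0.1156 + 0.0004 + 0.0004 + 0.0009 + 0.0361 = 0.3134
O = 0.2846 / √(0.4978 × 0.3134) = 0.2846 / 0.39498 = 0.7205
O = 0.7205 > 0.3 → Yes.

Yes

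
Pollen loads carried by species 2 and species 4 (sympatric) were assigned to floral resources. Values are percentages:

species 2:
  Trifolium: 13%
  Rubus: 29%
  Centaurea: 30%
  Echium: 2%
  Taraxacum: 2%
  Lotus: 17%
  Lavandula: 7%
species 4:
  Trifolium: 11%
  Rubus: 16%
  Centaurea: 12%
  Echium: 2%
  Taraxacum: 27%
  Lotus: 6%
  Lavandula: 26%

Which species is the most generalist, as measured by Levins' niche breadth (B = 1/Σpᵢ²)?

Convert percentages to proportions (divide by 100).
Σp_2ᵢ² = 0.13² + 0.29² + 0.30² + 0.02² + 0.02² + 0.17² + 0.07² = 0.0169 + 0.0841 + 0.0900 + 0.0004 + 0.0004 + 0.0289 + 0.0049 = 0.2256
B_2 = 1 / 0.2256 = 4.4326
Σp_4ᵢ² = 0.11² + 0.16² + 0.12² + 0.02² + 0.27² + 0.06² + 0.26² = 0.0121 + 0.0256 + 0.0144 + 0.0004 + 0.0729 + 0.0036 + 0.0676 = 0.1966
B_4 = 1 / 0.1966 = 5.0865
Highest B → broadest niche (most generalist): species 4 (B = 5.09).

species 4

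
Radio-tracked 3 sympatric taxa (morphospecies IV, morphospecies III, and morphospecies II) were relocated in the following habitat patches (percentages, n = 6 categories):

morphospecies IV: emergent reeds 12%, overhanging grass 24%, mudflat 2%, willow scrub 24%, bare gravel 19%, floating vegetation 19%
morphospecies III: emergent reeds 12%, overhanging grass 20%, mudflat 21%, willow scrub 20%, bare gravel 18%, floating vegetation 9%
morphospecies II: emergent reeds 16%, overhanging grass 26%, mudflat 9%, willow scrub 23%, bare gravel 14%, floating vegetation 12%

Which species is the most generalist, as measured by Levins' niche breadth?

Convert percentages to proportions (divide by 100).
Σp_IVᵢ² = 0.12² + 0.24² + 0.02² + 0.24² + 0.19² + 0.19² = 0.0144 + 0.0576 + 0.0004 + 0.0576 + 0.0361 + 0.0361 = 0.2022
B_IV = 1 / 0.2022 = 4.9456
Σp_IIIᵢ² = 0.12² + 0.20² + 0.21² + 0.20² + 0.18² + 0.09² = 0.0144 + 0.0400 + 0.0441 + 0.0400 + 0.0324 + 0.0081 = 0.1790
B_III = 1 / 0.1790 = 5.5866
Σp_IIᵢ² = 0.16² + 0.26² + 0.09² + 0.23² + 0.14² + 0.12² = 0.0256 + 0.0676 + 0.0081 + 0.0529 + 0.0196 + 0.0144 = 0.1882
B_II = 1 / 0.1882 = 5.3135
Highest B → broadest niche (most generalist): morphospecies III (B = 5.59).

morphospecies III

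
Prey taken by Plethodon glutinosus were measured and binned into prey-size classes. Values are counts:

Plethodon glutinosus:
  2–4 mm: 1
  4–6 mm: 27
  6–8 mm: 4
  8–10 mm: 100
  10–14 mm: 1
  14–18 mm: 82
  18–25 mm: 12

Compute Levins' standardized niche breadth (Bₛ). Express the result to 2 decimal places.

0.32

Proportions for Plethodon glutinosus (n=227): 1/227=0.0044, 27/227=0.1189, 4/227=0.0176, 100/227=0.4405, 1/227=0.0044, 82/227=0.3612, 12/227=0.0529
Σpᵢ² = 0.0044² + 0.1189² + 0.0176² + 0.4405² + 0.0044² + 0.3612² + 0.0529² = 0.000019 + 0.014137 + 0.000310 + 0.194040 + 0.000019 + 0.130465 + 0.002798 = 0.341788
B = 1 / 0.341788 = 2.9258
Bₛ = (B − 1)/(n − 1) = (2.9258 − 1)/(7 − 1) = 1.9258/6 = 0.3210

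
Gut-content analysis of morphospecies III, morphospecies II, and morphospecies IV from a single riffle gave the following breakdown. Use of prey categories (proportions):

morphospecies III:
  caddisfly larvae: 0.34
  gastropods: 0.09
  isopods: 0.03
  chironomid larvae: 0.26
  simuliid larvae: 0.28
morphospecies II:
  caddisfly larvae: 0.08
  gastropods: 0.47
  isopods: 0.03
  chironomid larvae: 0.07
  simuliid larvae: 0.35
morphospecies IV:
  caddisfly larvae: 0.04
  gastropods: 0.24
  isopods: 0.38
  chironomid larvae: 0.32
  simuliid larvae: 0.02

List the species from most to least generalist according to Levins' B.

morphospecies III > morphospecies IV > morphospecies II

Σp_IIIᵢ² = 0.34² + 0.09² + 0.03² + 0.26² + 0.28² = 0.1156 + 0.0081 + 0.0009 + 0.0676 + 0.0784 = 0.2706
B_III = 1 / 0.2706 = 3.6955
Σp_IIᵢ² = 0.08² + 0.47² + 0.03² + 0.07² + 0.35² = 0.0064 + 0.2209 + 0.0009 + 0.0049 + 0.1225 = 0.3556
B_II = 1 / 0.3556 = 2.8121
Σp_IVᵢ² = 0.04² + 0.24² + 0.38² + 0.32² + 0.02² = 0.0016 + 0.0576 + 0.1444 + 0.1024 + 0.0004 = 0.3064
B_IV = 1 / 0.3064 = 3.2637
Ranking by B (broadest → narrowest): morphospecies III (3.70) > morphospecies IV (3.26) > morphospecies II (2.81)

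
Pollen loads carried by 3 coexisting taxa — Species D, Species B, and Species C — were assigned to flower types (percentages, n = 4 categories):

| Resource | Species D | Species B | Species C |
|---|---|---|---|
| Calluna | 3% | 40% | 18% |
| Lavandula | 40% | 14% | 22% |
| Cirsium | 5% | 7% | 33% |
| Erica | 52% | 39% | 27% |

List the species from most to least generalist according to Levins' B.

Species C > Species B > Species D

Convert percentages to proportions (divide by 100).
Σp_Dᵢ² = 0.03² + 0.40² + 0.05² + 0.52² = 0.0009 + 0.1600 + 0.0025 + 0.2704 = 0.4338
B_D = 1 / 0.4338 = 2.3052
Σp_Bᵢ² = 0.40² + 0.14² + 0.07² + 0.39² = 0.1600 + 0.0196 + 0.0049 + 0.1521 = 0.3366
B_B = 1 / 0.3366 = 2.9709
Σp_Cᵢ² = 0.18² + 0.22² + 0.33² + 0.27² = 0.0324 + 0.0484 + 0.1089 + 0.0729 = 0.2626
B_C = 1 / 0.2626 = 3.8081
Ranking by B (broadest → narrowest): Species C (3.81) > Species B (2.97) > Species D (2.31)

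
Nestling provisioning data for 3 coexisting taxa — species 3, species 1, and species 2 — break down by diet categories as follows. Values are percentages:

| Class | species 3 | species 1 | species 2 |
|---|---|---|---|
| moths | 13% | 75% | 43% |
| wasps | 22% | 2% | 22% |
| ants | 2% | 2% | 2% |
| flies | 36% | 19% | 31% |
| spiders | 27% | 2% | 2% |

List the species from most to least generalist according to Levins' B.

Convert percentages to proportions (divide by 100).
Σp_3ᵢ² = 0.13² + 0.22² + 0.02² + 0.36² + 0.27² = 0.0169 + 0.0484 + 0.0004 + 0.1296 + 0.0729 = 0.2682
B_3 = 1 / 0.2682 = 3.7286
Σp_1ᵢ² = 0.75² + 0.02² + 0.02² + 0.19² + 0.02² = 0.5625 + 0.0004 + 0.0004 + 0.0361 + 0.0004 = 0.5998
B_1 = 1 / 0.5998 = 1.6672
Σp_2ᵢ² = 0.43² + 0.22² + 0.02² + 0.31² + 0.02² = 0.1849 + 0.0484 + 0.0004 + 0.0961 + 0.0004 = 0.3302
B_2 = 1 / 0.3302 = 3.0285
Ranking by B (broadest → narrowest): species 3 (3.73) > species 2 (3.03) > species 1 (1.67)

species 3 > species 2 > species 1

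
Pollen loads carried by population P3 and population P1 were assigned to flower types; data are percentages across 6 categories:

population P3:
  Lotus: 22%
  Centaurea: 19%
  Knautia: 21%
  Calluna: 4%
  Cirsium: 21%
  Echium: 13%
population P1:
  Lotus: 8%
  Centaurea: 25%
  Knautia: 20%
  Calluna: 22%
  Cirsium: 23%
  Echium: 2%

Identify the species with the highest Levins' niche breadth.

Convert percentages to proportions (divide by 100).
Σp_P3ᵢ² = 0.22² + 0.19² + 0.21² + 0.04² + 0.21² + 0.13² = 0.0484 + 0.0361 + 0.0441 + 0.0016 + 0.0441 + 0.0169 = 0.1912
B_P3 = 1 / 0.1912 = 5.2301
Σp_P1ᵢ² = 0.08² + 0.25² + 0.20² + 0.22² + 0.23² + 0.02² = 0.0064 + 0.0625 + 0.0400 + 0.0484 + 0.0529 + 0.0004 = 0.2106
B_P1 = 1 / 0.2106 = 4.7483
Highest B → broadest niche (most generalist): population P3 (B = 5.23).

population P3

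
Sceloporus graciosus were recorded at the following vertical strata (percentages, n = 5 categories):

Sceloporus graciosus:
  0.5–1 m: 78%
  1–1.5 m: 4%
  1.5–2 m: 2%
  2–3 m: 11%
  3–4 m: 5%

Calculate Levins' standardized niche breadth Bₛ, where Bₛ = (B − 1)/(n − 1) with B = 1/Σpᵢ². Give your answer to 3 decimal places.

Convert percentages to proportions (divide by 100).
Σpᵢ² = 0.78² + 0.04² + 0.02² + 0.11² + 0.05² = 0.6084 + 0.0016 + 0.0004 + 0.0121 + 0.0025 = 0.6250
B = 1 / 0.6250 = 1.60000
Bₛ = (B − 1)/(n − 1) = (1.60000 − 1)/(5 − 1) = 0.60000/4 = 0.15000

0.150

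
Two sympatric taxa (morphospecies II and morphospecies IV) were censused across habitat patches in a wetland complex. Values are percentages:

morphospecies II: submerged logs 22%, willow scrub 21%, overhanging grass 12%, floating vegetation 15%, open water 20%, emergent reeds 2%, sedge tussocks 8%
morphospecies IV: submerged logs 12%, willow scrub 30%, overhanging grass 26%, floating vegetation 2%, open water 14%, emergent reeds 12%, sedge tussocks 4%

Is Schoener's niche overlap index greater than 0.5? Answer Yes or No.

Convert percentages to proportions (divide by 100).
Σ|p₁ᵢ − p₂ᵢ| = 0.10 + 0.09 + 0.14 + 0.13 + 0.06 + 0.10 + 0.04 = 0.66
D = 1 − ½ × 0.66 = 1 − 0.330 = 0.6700
D = 0.6700 > 0.5 → Yes.

Yes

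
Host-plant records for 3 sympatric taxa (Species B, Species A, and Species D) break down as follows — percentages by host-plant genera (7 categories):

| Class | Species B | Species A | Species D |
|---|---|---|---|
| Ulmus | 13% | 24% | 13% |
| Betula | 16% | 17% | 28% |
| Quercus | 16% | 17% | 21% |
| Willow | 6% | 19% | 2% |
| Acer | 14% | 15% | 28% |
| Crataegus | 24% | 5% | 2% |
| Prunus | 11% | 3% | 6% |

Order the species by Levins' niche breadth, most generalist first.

Species B > Species A > Species D

Convert percentages to proportions (divide by 100).
Σp_Bᵢ² = 0.13² + 0.16² + 0.16² + 0.06² + 0.14² + 0.24² + 0.11² = 0.0169 + 0.0256 + 0.0256 + 0.0036 + 0.0196 + 0.0576 + 0.0121 = 0.1610
B_B = 1 / 0.1610 = 6.2112
Σp_Aᵢ² = 0.24² + 0.17² + 0.17² + 0.19² + 0.15² + 0.05² + 0.03² = 0.0576 + 0.0289 + 0.0289 + 0.0361 + 0.0225 + 0.0025 + 0.0009 = 0.1774
B_A = 1 / 0.1774 = 5.6370
Σp_Dᵢ² = 0.13² + 0.28² + 0.21² + 0.02² + 0.28² + 0.02² + 0.06² = 0.0169 + 0.0784 + 0.0441 + 0.0004 + 0.0784 + 0.0004 + 0.0036 = 0.2222
B_D = 1 / 0.2222 = 4.5005
Ranking by B (broadest → narrowest): Species B (6.21) > Species A (5.64) > Species D (4.50)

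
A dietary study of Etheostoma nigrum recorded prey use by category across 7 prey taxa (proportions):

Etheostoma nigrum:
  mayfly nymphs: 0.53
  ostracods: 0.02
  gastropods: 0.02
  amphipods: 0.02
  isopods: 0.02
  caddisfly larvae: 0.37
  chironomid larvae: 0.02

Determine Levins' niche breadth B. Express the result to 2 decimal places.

2.38

Σpᵢ² = 0.53² + 0.02² + 0.02² + 0.02² + 0.02² + 0.37² + 0.02² = 0.2809 + 0.0004 + 0.0004 + 0.0004 + 0.0004 + 0.1369 + 0.0004 = 0.4198
B = 1 / 0.4198 = 2.3821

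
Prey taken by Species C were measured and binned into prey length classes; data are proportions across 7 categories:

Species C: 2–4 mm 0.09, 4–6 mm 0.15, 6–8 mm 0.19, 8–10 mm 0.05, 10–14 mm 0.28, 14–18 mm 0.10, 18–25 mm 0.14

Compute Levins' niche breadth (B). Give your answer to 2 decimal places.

5.64

Σpᵢ² = 0.09² + 0.15² + 0.19² + 0.05² + 0.28² + 0.10² + 0.14² = 0.0081 + 0.0225 + 0.0361 + 0.0025 + 0.0784 + 0.0100 + 0.0196 = 0.1772
B = 1 / 0.1772 = 5.6433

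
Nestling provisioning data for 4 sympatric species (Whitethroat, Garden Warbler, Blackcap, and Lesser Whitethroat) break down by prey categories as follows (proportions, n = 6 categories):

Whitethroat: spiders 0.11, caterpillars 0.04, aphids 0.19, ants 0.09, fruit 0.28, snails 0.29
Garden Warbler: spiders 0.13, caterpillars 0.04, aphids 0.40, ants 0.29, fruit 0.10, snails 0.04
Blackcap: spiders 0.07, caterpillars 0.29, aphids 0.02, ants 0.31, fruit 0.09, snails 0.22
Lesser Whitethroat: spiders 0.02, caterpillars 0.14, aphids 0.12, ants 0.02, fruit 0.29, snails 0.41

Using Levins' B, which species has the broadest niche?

Σp_Whitᵢ² = 0.11² + 0.04² + 0.19² + 0.09² + 0.28² + 0.29² = 0.0121 + 0.0016 + 0.0361 + 0.0081 + 0.0784 + 0.0841 = 0.2204
B_Whit = 1 / 0.2204 = 4.5372
Σp_Gardᵢ² = 0.13² + 0.04² + 0.40² + 0.29² + 0.10² + 0.04² = 0.0169 + 0.0016 + 0.1600 + 0.0841 + 0.0100 + 0.0016 = 0.2742
B_Gard = 1 / 0.2742 = 3.6470
Σp_Blacᵢ² = 0.07² + 0.29² + 0.02² + 0.31² + 0.09² + 0.22² = 0.0049 + 0.0841 + 0.0004 + 0.0961 + 0.0081 + 0.0484 = 0.2420
B_Blac = 1 / 0.2420 = 4.1322
Σp_Lessᵢ² = 0.02² + 0.14² + 0.12² + 0.02² + 0.29² + 0.41² = 0.0004 + 0.0196 + 0.0144 + 0.0004 + 0.0841 + 0.1681 = 0.2870
B_Less = 1 / 0.2870 = 3.4843
Highest B → broadest niche (most generalist): Whitethroat (B = 4.54).

Whitethroat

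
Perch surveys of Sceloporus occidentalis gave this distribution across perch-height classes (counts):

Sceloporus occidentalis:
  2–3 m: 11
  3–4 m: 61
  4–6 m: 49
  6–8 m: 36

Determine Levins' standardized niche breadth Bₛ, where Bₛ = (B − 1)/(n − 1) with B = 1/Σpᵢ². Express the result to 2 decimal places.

Proportions for Sceloporus occidentalis (n=157): 11/157=0.0701, 61/157=0.3885, 49/157=0.3121, 36/157=0.2293
Σpᵢ² = 0.0701² + 0.3885² + 0.3121² + 0.2293² = 0.004914 + 0.150932 + 0.097406 + 0.052578 = 0.305830
B = 1 / 0.305830 = 3.2698
Bₛ = (B − 1)/(n − 1) = (3.2698 − 1)/(4 − 1) = 2.2698/3 = 0.7566

0.76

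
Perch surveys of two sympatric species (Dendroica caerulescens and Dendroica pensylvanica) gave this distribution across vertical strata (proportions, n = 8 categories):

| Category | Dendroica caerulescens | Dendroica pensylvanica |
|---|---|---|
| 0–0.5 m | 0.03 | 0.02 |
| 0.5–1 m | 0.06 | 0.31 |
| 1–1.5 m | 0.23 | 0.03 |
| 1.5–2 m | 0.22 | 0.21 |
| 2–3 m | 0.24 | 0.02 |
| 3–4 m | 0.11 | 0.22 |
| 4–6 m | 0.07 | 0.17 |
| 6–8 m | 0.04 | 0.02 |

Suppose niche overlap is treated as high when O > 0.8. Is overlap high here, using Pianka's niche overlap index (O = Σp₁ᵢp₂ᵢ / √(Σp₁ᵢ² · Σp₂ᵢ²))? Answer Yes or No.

Σ p₁ᵢp₂ᵢ = 0.0006 + 0.0186 + 0.0069 + 0.0462 + 0.0048 + 0.0242 + 0.0119 + 0.0008 = 0.1140
Σp_1ᵢ² = 0.03² + 0.06² + 0.23² + 0.22² + 0.24² + 0.11² + 0.07² + 0.04² = 0.0009 + 0.0036 + 0.0529 + 0.0484 + 0.0576 + 0.0121 + 0.0049 + 0.0016 = 0.1820
Σp_2ᵢ² = 0.02² + 0.31² + 0.03² + 0.21² + 0.02² + 0.22² + 0.17² + 0.02² = 0.0004 + 0.0961 + 0.0009 + 0.0441 + 0.0004 + 0.0484 + 0.0289 + 0.0004 = 0.2196
O = 0.1140 / √(0.1820 × 0.2196) = 0.1140 / 0.19992 = 0.5702
O = 0.5702 < 0.8 → No.

No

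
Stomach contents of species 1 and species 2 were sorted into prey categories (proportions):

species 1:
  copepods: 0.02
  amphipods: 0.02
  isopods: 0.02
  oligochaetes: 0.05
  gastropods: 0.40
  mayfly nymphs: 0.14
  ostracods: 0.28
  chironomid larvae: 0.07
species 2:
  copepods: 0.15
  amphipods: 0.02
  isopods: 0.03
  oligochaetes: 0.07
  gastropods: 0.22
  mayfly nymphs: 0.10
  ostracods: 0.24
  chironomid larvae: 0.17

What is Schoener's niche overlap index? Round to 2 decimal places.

0.74

Σ|p₁ᵢ − p₂ᵢ| = 0.13 + 0.00 + 0.01 + 0.02 + 0.18 + 0.04 + 0.04 + 0.10 = 0.52
D = 1 − ½ × 0.52 = 1 − 0.260 = 0.7400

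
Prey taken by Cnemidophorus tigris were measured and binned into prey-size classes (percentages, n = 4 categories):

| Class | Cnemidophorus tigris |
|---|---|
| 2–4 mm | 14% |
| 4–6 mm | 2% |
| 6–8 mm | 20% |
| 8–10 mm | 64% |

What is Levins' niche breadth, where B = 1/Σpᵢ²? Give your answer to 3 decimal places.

2.129

Convert percentages to proportions (divide by 100).
Σpᵢ² = 0.14² + 0.02² + 0.20² + 0.64² = 0.0196 + 0.0004 + 0.0400 + 0.4096 = 0.4696
B = 1 / 0.4696 = 2.12947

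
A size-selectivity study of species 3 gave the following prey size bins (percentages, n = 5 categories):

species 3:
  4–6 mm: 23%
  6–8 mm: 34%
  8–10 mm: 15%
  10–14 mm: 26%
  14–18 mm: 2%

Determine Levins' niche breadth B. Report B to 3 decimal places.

3.861

Convert percentages to proportions (divide by 100).
Σpᵢ² = 0.23² + 0.34² + 0.15² + 0.26² + 0.02² = 0.0529 + 0.1156 + 0.0225 + 0.0676 + 0.0004 = 0.2590
B = 1 / 0.2590 = 3.86100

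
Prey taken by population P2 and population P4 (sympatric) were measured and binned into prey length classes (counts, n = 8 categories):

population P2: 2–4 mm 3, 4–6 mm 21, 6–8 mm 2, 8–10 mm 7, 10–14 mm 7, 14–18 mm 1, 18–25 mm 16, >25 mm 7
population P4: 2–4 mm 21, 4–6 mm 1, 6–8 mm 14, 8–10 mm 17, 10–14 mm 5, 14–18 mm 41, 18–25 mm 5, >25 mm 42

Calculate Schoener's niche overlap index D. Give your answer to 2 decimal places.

0.39

Proportions for population P2 (n=64): 3/64=0.0469, 21/64=0.3281, 2/64=0.0313, 7/64=0.1094, 7/64=0.1094, 1/64=0.0156, 16/64=0.2500, 7/64=0.1094
Proportions for population P4 (n=146): 21/146=0.1438, 1/146=0.0068, 14/146=0.0959, 17/146=0.1164, 5/146=0.0342, 41/146=0.2808, 5/146=0.0342, 42/146=0.2877
Σ|p₁ᵢ − p₂ᵢ| = 0.0969 + 0.3213 + 0.0646 + 0.0070 + 0.0752 + 0.2652 + 0.2158 + 0.1783 = 1.2243
D = 1 − ½ × 1.2243 = 1 − 0.61215 = 0.38785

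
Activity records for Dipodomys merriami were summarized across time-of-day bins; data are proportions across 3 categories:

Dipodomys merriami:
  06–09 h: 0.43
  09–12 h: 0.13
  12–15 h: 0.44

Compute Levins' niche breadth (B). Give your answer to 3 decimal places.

Σpᵢ² = 0.43² + 0.13² + 0.44² = 0.1849 + 0.0169 + 0.1936 = 0.3954
B = 1 / 0.3954 = 2.52908

2.529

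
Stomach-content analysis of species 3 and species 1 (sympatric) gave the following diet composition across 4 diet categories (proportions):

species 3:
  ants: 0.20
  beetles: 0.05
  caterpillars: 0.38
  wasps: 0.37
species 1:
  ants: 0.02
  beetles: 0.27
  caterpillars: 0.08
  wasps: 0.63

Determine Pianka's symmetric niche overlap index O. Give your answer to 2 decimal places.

0.72

Σ p₁ᵢp₂ᵢ = 0.0040 + 0.0135 + 0.0304 + 0.2331 = 0.2810
Σp_1ᵢ² = 0.20² + 0.05² + 0.38² + 0.37² = 0.0400 + 0.0025 + 0.1444 + 0.1369 = 0.3238
Σp_2ᵢ² = 0.02² + 0.27² + 0.08² + 0.63² = 0.0004 + 0.0729 + 0.0064 + 0.3969 = 0.4766
O = 0.2810 / √(0.3238 × 0.4766) = 0.2810 / 0.39284 = 0.7153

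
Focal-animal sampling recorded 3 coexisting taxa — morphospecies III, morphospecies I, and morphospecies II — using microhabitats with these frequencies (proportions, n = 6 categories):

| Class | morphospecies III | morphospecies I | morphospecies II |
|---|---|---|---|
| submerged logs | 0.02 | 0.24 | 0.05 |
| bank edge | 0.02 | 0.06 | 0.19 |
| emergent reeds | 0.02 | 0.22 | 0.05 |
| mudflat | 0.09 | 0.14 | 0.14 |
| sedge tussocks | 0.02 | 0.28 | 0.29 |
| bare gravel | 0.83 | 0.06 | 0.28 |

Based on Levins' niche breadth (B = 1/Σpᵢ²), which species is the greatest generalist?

Σp_IIIᵢ² = 0.02² + 0.02² + 0.02² + 0.09² + 0.02² + 0.83² = 0.0004 + 0.0004 + 0.0004 + 0.0081 + 0.0004 + 0.6889 = 0.6986
B_III = 1 / 0.6986 = 1.4314
Σp_Iᵢ² = 0.24² + 0.06² + 0.22² + 0.14² + 0.28² + 0.06² = 0.0576 + 0.0036 + 0.0484 + 0.0196 + 0.0784 + 0.0036 = 0.2112
B_I = 1 / 0.2112 = 4.7348
Σp_IIᵢ² = 0.05² + 0.19² + 0.05² + 0.14² + 0.29² + 0.28² = 0.0025 + 0.0361 + 0.0025 + 0.0196 + 0.0841 + 0.0784 = 0.2232
B_II = 1 / 0.2232 = 4.4803
Highest B → broadest niche (most generalist): morphospecies I (B = 4.73).

morphospecies I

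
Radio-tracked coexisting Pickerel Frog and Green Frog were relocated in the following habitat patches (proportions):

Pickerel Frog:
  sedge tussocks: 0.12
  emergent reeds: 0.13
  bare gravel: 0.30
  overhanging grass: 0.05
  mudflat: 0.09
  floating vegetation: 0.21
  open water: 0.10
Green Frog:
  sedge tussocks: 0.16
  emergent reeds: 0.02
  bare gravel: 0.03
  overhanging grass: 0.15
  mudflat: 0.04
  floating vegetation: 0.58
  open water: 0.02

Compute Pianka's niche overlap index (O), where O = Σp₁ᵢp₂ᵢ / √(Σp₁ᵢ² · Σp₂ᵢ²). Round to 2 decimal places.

0.62

Σ p₁ᵢp₂ᵢ = 0.0192 + 0.0026 + 0.0090 + 0.0075 + 0.0036 + 0.1218 + 0.0020 = 0.1657
Σp_1ᵢ² = 0.12² + 0.13² + 0.30² + 0.05² + 0.09² + 0.21² + 0.10² = 0.0144 + 0.0169 + 0.0900 + 0.0025 + 0.0081 + 0.0441 + 0.0100 = 0.1860
Σp_2ᵢ² = 0.16² + 0.02² + 0.03² + 0.15² + 0.04² + 0.58² + 0.02² = 0.0256 + 0.0004 + 0.0009 + 0.0225 + 0.0016 + 0.3364 + 0.0004 = 0.3878
O = 0.1657 / √(0.1860 × 0.3878) = 0.1657 / 0.26857 = 0.6170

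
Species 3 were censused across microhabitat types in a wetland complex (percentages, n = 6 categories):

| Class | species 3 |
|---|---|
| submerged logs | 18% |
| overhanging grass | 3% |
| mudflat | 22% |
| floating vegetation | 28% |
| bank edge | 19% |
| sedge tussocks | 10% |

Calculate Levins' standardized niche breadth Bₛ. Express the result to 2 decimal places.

Convert percentages to proportions (divide by 100).
Σpᵢ² = 0.18² + 0.03² + 0.22² + 0.28² + 0.19² + 0.10² = 0.0324 + 0.0009 + 0.0484 + 0.0784 + 0.0361 + 0.0100 = 0.2062
B = 1 / 0.2062 = 4.8497
Bₛ = (B − 1)/(n − 1) = (4.8497 − 1)/(6 − 1) = 3.8497/5 = 0.7699

0.77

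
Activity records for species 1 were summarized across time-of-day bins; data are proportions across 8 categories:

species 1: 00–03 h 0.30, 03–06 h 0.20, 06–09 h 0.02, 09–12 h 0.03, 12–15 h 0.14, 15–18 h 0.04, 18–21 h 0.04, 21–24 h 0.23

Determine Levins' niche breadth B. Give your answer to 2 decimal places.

4.83

Σpᵢ² = 0.30² + 0.20² + 0.02² + 0.03² + 0.14² + 0.04² + 0.04² + 0.23² = 0.0900 + 0.0400 + 0.0004 + 0.0009 + 0.0196 + 0.0016 + 0.0016 + 0.0529 = 0.2070
B = 1 / 0.2070 = 4.8309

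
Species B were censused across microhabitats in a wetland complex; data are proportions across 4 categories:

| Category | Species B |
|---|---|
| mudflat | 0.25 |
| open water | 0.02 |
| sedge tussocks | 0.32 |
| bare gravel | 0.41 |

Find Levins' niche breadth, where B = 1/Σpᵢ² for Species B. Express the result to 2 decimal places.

Σpᵢ² = 0.25² + 0.02² + 0.32² + 0.41² = 0.0625 + 0.0004 + 0.1024 + 0.1681 = 0.3334
B = 1 / 0.3334 = 2.9994

3.00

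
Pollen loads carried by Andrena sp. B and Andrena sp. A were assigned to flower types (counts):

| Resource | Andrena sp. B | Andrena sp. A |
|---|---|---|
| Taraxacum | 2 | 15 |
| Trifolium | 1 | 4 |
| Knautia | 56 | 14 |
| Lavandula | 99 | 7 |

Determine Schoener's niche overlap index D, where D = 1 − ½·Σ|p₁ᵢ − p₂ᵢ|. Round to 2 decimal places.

Proportions for Andrena sp. B (n=158): 2/158=0.0127, 1/158=0.0063, 56/158=0.3544, 99/158=0.6266
Proportions for Andrena sp. A (n=40): 15/40=0.3750, 4/40=0.1000, 14/40=0.3500, 7/40=0.1750
Σ|p₁ᵢ − p₂ᵢ| = 0.3623 + 0.0937 + 0.0044 + 0.4516 = 0.9120
D = 1 − ½ × 0.9120 = 1 − 0.45600 = 0.54400

0.54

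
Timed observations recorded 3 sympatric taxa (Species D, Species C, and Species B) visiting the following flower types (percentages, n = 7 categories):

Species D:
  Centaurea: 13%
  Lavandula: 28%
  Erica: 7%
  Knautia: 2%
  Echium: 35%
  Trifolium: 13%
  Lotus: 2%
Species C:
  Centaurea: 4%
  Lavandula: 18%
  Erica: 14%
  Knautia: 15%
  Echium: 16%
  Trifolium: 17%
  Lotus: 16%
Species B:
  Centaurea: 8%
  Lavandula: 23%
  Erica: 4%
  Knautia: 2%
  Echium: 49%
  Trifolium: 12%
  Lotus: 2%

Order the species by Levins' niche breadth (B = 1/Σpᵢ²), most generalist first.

Species C > Species D > Species B

Convert percentages to proportions (divide by 100).
Σp_Dᵢ² = 0.13² + 0.28² + 0.07² + 0.02² + 0.35² + 0.13² + 0.02² = 0.0169 + 0.0784 + 0.0049 + 0.0004 + 0.1225 + 0.0169 + 0.0004 = 0.2404
B_D = 1 / 0.2404 = 4.1597
Σp_Cᵢ² = 0.04² + 0.18² + 0.14² + 0.15² + 0.16² + 0.17² + 0.16² = 0.0016 + 0.0324 + 0.0196 + 0.0225 + 0.0256 + 0.0289 + 0.0256 = 0.1562
B_C = 1 / 0.1562 = 6.4020
Σp_Bᵢ² = 0.08² + 0.23² + 0.04² + 0.02² + 0.49² + 0.12² + 0.02² = 0.0064 + 0.0529 + 0.0016 + 0.0004 + 0.2401 + 0.0144 + 0.0004 = 0.3162
B_B = 1 / 0.3162 = 3.1626
Ranking by B (broadest → narrowest): Species C (6.40) > Species D (4.16) > Species B (3.16)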